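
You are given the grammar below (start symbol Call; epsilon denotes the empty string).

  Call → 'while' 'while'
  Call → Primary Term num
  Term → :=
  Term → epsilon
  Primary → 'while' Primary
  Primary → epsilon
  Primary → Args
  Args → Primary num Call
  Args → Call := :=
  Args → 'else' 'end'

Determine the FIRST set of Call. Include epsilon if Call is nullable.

Call → 'while' 'while' contributes {'while'}.
From Call → Primary Term num: Primary, Term nullable, take FIRST(Primary) ∪ FIRST(Term) ∪ {num} = { 'else', 'while', :=, num }.
Union: FIRST(Call) = { 'else', 'while', :=, num }.

{ 'else', 'while', :=, num }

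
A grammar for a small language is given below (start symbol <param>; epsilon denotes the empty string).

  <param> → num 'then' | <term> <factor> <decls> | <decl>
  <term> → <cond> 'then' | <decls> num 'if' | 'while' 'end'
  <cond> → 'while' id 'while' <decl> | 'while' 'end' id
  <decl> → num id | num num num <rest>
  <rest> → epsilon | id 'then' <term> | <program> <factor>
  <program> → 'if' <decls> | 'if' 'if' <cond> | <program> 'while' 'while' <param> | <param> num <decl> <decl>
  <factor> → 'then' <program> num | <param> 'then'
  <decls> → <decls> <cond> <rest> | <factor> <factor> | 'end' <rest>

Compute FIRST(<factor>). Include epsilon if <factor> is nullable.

<factor> → 'then' <program> num contributes {'then'}.
From <factor> → <param> 'then': add FIRST(<param>) = { 'end', 'then', 'while', num }.
Union: FIRST(<factor>) = { 'end', 'then', 'while', num }.

{ 'end', 'then', 'while', num }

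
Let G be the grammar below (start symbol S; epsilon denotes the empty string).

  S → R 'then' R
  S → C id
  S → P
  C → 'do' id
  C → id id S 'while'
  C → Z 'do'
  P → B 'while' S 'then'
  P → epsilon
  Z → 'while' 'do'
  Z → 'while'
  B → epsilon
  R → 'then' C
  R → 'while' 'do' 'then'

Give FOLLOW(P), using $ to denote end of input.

In S → P: P is at the end, add FOLLOW(S) = { $, 'then', 'while' }.
Union: FOLLOW(P) = { $, 'then', 'while' }.

{ $, 'then', 'while' }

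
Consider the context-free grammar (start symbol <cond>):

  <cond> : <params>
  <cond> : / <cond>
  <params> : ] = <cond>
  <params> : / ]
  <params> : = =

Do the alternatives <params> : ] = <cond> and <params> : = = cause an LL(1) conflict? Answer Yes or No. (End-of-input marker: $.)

FIRST(] = <cond>) = { ] } and FIRST(= =) = { = }.
The FIRST sets are disjoint and neither alternative is nullable — no conflict.

No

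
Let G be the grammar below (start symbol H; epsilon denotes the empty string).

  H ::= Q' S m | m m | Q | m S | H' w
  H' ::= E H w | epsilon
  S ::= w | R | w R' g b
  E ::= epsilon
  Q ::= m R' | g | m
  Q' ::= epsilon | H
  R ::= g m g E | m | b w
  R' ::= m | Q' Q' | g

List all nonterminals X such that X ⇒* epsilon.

Directly nullable (have an epsilon-production): H', E, Q'.
R' ::= Q' Q' with every symbol nullable, so R' is nullable.
No other nonterminal has a production whose RHS symbols are all nullable.

{ E, H', Q', R' }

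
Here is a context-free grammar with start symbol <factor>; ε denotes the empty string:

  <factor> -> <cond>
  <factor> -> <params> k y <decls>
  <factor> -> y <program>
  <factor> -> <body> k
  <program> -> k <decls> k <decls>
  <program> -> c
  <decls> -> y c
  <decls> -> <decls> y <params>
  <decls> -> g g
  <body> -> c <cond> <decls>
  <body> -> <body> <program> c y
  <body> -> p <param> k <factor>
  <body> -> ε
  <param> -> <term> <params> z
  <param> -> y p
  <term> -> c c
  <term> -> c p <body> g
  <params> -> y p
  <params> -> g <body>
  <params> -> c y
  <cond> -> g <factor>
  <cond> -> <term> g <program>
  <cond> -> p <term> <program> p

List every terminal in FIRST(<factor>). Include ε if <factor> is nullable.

{ c, g, k, p, y }

From <factor> -> <cond>: add FIRST(<cond>) = { c, g, p }.
From <factor> -> <params> k y <decls>: add FIRST(<params>) = { c, g, y }.
<factor> -> y <program> contributes {y}.
From <factor> -> <body> k: <body> nullable, take FIRST(<body>) ∪ {k} = { c, k, p }.
Union: FIRST(<factor>) = { c, g, k, p, y }.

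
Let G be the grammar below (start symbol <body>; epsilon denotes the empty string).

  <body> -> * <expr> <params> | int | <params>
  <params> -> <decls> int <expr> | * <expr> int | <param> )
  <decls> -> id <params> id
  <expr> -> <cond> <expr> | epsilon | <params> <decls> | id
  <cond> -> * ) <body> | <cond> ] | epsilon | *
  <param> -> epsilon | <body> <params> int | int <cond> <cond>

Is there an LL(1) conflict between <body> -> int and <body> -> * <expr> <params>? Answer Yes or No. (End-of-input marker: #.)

No

FIRST(int) = { int } and FIRST(* <expr> <params>) = { * }.
The FIRST sets are disjoint and neither alternative is nullable — no conflict.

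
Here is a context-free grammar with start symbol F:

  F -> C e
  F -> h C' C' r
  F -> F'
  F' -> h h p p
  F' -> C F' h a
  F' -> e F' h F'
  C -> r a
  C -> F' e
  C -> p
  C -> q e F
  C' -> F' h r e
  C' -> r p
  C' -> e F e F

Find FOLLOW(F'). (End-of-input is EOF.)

{ EOF, e, h, p, q, r }

In F -> F': F' is at the end, add FOLLOW(F) = { EOF, e, h, p, q, r }.
In F' -> C F' h a: add FIRST(h a) = { h }.
In F' -> e F' h F': add FIRST(h F') = { h }.
In F' -> e F' h F': F' is at the end, add FOLLOW(F') = { EOF, e, h, p, q, r }.
In C -> F' e: add FIRST(e) = { e }.
In C' -> F' h r e: add FIRST(h r e) = { h }.
Union: FOLLOW(F') = { EOF, e, h, p, q, r }.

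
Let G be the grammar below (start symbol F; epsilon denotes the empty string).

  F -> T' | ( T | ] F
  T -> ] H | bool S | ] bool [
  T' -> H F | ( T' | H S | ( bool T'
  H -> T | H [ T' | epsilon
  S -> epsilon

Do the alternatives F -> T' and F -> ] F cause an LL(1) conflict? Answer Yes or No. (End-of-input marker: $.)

Yes

FIRST(T') = { (, [, ], bool, epsilon } and FIRST(] F) = { ] }.
Both contain ], so the two alternatives are not disjoint — LL(1) conflict.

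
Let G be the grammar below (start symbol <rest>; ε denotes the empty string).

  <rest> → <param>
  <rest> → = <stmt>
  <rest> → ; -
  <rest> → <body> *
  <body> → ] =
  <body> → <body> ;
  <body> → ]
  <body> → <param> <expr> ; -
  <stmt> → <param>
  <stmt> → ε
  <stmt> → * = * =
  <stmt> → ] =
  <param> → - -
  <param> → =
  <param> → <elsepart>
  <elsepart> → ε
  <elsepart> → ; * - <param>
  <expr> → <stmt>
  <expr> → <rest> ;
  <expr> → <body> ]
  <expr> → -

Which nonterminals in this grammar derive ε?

Directly nullable (have an ε-production): <stmt>, <elsepart>.
<expr> → <stmt> with every symbol nullable, so <expr> is nullable.
<param> → <elsepart> with every symbol nullable, so <param> is nullable.
<rest> → <param> with every symbol nullable, so <rest> is nullable.
No other nonterminal has a production whose RHS symbols are all nullable.

{ <elsepart>, <expr>, <param>, <rest>, <stmt> }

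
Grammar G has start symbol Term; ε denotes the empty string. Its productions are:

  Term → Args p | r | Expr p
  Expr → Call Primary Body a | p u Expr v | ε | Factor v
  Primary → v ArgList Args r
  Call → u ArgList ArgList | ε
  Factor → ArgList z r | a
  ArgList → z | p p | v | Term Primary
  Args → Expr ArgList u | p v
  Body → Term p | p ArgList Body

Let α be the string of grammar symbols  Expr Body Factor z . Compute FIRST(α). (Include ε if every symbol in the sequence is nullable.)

{ a, p, r, u, v, z }

Add FIRST(Expr)\{ε} = { a, p, r, u, v, z }; Expr is nullable, continue.
Add FIRST(Body) = { a, p, r, u, v, z }; Body is not nullable, stop.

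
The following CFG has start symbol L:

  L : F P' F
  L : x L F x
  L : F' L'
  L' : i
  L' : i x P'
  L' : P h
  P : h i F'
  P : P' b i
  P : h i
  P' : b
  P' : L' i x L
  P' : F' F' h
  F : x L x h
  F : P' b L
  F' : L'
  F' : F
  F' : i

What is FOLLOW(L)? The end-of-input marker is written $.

L is the start symbol, so $ ∈ FOLLOW(L).
In L : x L F x: add FIRST(F x) = { b, h, i, x }.
In P' : L' i x L: L is at the end, add FOLLOW(P') = { $, b, h, i, x }.
In F : x L x h: add FIRST(x h) = { x }.
In F : P' b L: L is at the end, add FOLLOW(F) = { $, b, h, i, x }.
Union: FOLLOW(L) = { $, b, h, i, x }.

{ $, b, h, i, x }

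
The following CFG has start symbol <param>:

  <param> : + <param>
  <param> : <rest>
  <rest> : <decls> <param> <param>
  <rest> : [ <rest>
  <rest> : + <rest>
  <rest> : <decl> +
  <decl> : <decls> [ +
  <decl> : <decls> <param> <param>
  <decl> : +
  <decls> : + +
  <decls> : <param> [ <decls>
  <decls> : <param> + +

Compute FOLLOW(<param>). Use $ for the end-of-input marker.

{ $, +, [ }

<param> is the start symbol, so $ ∈ FOLLOW(<param>).
In <param> : + <param>: <param> is at the end, add FOLLOW(<param>) = { $, +, [ }.
In <rest> : <decls> <param> <param>: add FIRST(<param>) = { +, [ }.
In <rest> : <decls> <param> <param>: <param> is at the end, add FOLLOW(<rest>) = { $, +, [ }.
In <decl> : <decls> <param> <param>: add FIRST(<param>) = { +, [ }.
In <decl> : <decls> <param> <param>: <param> is at the end, add FOLLOW(<decl>) = { + }.
In <decls> : <param> [ <decls>: add FIRST([ <decls>) = { [ }.
In <decls> : <param> + +: add FIRST(+ +) = { + }.
Union: FOLLOW(<param>) = { $, +, [ }.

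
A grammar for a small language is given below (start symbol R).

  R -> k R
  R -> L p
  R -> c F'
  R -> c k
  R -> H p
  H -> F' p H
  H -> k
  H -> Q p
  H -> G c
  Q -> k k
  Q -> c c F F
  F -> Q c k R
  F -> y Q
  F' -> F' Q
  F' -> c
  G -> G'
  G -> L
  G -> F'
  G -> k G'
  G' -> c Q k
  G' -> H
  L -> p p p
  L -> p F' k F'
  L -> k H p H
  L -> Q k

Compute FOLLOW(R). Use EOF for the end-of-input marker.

{ EOF, c, k, p, y }

R is the start symbol, so EOF ∈ FOLLOW(R).
In R -> k R: R is at the end, add FOLLOW(R) = { EOF, c, k, p, y }.
In F -> Q c k R: R is at the end, add FOLLOW(F) = { EOF, c, k, p, y }.
Union: FOLLOW(R) = { EOF, c, k, p, y }.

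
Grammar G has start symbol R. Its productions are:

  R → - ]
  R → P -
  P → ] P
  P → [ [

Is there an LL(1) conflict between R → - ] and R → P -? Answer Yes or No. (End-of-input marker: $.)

No

FIRST(- ]) = { - } and FIRST(P -) = { [, ] }.
The FIRST sets are disjoint and neither alternative is nullable — no conflict.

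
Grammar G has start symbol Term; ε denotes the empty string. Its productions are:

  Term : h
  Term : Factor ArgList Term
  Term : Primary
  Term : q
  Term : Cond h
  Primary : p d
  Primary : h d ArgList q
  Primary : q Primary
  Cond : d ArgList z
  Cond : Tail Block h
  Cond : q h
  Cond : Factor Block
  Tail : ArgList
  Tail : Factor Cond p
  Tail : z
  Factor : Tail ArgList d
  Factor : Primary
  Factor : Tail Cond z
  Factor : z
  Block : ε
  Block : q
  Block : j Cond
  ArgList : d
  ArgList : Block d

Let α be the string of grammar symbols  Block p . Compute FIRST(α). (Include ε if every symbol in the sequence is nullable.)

Add FIRST(Block)\{ε} = { j, q }; Block is nullable, continue.
p is a terminal; add {p} and stop.

{ j, p, q }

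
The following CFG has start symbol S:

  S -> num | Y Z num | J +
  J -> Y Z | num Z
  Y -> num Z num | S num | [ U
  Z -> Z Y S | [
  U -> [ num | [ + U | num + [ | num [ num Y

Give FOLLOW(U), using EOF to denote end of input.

In Y -> [ U: U is at the end, add FOLLOW(Y) = { [, num }.
In U -> [ + U: U is at the end, add FOLLOW(U) = { [, num }.
Union: FOLLOW(U) = { [, num }.

{ [, num }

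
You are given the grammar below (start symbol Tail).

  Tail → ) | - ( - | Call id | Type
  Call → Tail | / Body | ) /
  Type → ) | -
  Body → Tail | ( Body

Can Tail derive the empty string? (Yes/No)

No nonterminal in this grammar is nullable.
No production of Tail has an RHS whose symbols are all nullable, so Tail is not nullable.

No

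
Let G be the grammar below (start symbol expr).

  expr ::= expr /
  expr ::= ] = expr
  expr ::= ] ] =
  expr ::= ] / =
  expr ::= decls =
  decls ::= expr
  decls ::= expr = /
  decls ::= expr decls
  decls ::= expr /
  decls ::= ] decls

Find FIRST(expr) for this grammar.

From expr ::= expr /: add FIRST(expr) = { ] }.
expr ::= ] = expr contributes {]}.
expr ::= ] ] = contributes {]}.
expr ::= ] / = contributes {]}.
From expr ::= decls =: add FIRST(decls) = { ] }.
Union: FIRST(expr) = { ] }.

{ ] }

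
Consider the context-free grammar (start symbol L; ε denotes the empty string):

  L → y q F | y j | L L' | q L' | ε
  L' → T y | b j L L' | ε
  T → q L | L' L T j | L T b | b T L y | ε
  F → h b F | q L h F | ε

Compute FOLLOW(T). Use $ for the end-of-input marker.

{ b, j, q, y }

In L' → T y: add FIRST(y) = { y }.
In T → L' L T j: add FIRST(j) = { j }.
In T → L T b: add FIRST(b) = { b }.
In T → b T L y: add FIRST(L y) = { b, j, q, y }.
Union: FOLLOW(T) = { b, j, q, y }.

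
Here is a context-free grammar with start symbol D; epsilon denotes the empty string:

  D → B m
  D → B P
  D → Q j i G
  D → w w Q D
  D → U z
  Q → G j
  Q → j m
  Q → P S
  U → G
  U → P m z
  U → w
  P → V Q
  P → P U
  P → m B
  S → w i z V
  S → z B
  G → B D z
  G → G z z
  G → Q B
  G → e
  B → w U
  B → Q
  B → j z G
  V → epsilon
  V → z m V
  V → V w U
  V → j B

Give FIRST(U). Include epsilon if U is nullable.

{ e, j, m, w, z }

From U → G: add FIRST(G) = { e, j, m, w, z }.
From U → P m z: add FIRST(P) = { e, j, m, w, z }.
U → w contributes {w}.
Union: FIRST(U) = { e, j, m, w, z }.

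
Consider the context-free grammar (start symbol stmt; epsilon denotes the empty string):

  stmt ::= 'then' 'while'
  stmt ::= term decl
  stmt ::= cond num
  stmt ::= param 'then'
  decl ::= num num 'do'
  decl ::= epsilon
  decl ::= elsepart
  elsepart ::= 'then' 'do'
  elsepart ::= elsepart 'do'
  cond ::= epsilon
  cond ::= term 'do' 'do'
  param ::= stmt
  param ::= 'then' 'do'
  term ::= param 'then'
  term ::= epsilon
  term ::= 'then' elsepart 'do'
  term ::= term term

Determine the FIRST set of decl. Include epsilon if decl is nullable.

decl ::= num num 'do' contributes {num}.
decl ::= epsilon contributes epsilon.
From decl ::= elsepart: add FIRST(elsepart) = { 'then' }.
Union: FIRST(decl) = { 'then', num, epsilon }.

{ 'then', num, epsilon }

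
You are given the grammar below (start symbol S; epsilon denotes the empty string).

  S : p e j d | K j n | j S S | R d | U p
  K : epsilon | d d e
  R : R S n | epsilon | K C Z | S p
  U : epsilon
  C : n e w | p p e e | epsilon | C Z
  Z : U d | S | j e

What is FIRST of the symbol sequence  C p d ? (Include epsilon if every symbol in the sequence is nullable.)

Add FIRST(C)\{epsilon} = { d, j, n, p }; C is nullable, continue.
p is a terminal; add {p} and stop.

{ d, j, n, p }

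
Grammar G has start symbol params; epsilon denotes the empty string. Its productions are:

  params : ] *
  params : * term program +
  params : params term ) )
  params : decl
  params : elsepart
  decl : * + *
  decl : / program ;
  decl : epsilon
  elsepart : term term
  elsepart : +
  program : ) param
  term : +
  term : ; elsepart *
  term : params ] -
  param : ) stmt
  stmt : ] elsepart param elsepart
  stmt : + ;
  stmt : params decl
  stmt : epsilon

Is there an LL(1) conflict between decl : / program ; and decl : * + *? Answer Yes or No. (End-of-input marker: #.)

No

FIRST(/ program ;) = { / } and FIRST(* + *) = { * }.
The FIRST sets are disjoint and neither alternative is nullable — no conflict.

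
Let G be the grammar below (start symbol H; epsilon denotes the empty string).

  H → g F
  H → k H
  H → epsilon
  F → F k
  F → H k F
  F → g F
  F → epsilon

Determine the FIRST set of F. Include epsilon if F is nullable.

{ g, k, epsilon }

From F → F k: F nullable, take FIRST(F) ∪ {k} = { g, k }.
From F → H k F: H nullable, take FIRST(H) ∪ {k} = { g, k }.
F → g F contributes {g}.
F → epsilon contributes epsilon.
Union: FIRST(F) = { g, k, epsilon }.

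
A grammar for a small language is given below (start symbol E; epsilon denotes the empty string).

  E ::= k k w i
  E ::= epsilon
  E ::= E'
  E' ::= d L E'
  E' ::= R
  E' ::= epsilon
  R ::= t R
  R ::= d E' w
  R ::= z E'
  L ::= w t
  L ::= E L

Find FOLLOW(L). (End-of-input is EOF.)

In E' ::= d L E': add FIRST(E')\{epsilon} = { d, t, z }.
  Since E' is nullable, also add FOLLOW(E') = { EOF, d, k, t, w, z }.
In L ::= E L: L is at the end, add FOLLOW(L) = { EOF, d, k, t, w, z }.
Union: FOLLOW(L) = { EOF, d, k, t, w, z }.

{ EOF, d, k, t, w, z }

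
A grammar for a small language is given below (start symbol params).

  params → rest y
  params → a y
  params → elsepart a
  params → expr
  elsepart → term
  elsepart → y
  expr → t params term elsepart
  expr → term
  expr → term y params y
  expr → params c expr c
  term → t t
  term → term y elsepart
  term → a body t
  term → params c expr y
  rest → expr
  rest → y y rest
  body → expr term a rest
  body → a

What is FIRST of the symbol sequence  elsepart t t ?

Add FIRST(elsepart) = { a, t, y }; elsepart is not nullable, stop.

{ a, t, y }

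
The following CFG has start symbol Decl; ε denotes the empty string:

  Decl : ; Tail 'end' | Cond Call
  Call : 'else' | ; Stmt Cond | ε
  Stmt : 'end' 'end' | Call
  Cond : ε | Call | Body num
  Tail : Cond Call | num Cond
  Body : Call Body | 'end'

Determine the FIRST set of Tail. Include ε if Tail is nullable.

From Tail : Cond Call: Cond, Call nullable, take FIRST(Cond) ∪ FIRST(Call) = { 'else', 'end', ; }; also ε since the whole RHS is nullable.
Tail : num Cond contributes {num}.
Union: FIRST(Tail) = { 'else', 'end', ;, num, ε }.

{ 'else', 'end', ;, num, ε }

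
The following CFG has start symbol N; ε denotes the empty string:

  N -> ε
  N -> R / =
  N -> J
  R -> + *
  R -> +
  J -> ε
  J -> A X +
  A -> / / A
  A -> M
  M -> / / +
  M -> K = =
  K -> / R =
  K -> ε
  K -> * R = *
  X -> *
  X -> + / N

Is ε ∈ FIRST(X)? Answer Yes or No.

No

Nullable nonterminals: J, K, N.
No production of X has an RHS whose symbols are all nullable, so X is not nullable.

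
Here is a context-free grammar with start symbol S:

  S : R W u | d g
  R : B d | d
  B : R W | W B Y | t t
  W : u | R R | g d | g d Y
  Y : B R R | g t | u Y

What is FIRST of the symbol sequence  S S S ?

{ d, g, t, u }

Add FIRST(S) = { d, g, t, u }; S is not nullable, stop.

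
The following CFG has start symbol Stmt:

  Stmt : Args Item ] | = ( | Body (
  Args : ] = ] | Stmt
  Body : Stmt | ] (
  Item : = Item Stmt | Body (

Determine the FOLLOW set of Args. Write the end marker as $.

In Stmt : Args Item ]: add FIRST(Item ]) = { =, ] }.
Union: FOLLOW(Args) = { =, ] }.

{ =, ] }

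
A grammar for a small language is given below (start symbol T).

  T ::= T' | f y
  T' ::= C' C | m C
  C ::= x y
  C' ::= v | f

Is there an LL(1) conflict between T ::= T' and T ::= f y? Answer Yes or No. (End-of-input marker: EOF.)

FIRST(T') = { f, m, v } and FIRST(f y) = { f }.
Both contain f, so the two alternatives are not disjoint — LL(1) conflict.

Yes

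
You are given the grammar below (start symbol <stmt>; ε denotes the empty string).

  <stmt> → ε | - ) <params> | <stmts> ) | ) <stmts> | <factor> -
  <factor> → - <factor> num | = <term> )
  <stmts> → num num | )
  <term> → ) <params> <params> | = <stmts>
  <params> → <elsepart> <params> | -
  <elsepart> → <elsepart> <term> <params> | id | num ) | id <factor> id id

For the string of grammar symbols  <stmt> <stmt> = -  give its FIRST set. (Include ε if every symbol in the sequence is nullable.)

{ ), -, =, num }

Add FIRST(<stmt>)\{ε} = { ), -, =, num }; <stmt> is nullable, continue.
Add FIRST(<stmt>)\{ε} = { ), -, =, num }; <stmt> is nullable, continue.
= is a terminal; add {=} and stop.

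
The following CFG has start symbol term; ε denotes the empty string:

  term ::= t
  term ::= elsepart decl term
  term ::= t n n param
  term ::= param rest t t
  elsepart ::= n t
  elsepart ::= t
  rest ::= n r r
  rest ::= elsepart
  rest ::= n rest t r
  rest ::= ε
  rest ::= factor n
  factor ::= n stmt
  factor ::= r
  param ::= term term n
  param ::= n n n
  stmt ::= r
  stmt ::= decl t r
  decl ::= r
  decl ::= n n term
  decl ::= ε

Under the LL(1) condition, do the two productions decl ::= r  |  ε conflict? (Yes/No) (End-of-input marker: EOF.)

FIRST(r) = { r } and FIRST(ε) = { ε }.
The second is nullable but FOLLOW(decl) = { n, t } is disjoint from FIRST of the first.

No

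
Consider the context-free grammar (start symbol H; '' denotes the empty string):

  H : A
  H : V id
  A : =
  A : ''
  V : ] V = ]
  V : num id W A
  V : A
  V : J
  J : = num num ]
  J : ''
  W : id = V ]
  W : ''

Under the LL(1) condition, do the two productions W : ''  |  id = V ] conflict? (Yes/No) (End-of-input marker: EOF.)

Yes

FIRST('') = { '' } and FIRST(id = V ]) = { id }.
The first alternative is nullable and FOLLOW(W) = { =, ], id } shares id with FIRST of the second — conflict.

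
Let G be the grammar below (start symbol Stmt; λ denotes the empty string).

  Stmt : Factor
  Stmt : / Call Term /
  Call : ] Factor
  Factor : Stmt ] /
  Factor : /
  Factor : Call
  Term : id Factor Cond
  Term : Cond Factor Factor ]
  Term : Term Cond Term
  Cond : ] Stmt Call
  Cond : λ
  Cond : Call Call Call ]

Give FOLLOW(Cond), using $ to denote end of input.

In Term : id Factor Cond: Cond is at the end, add FOLLOW(Term) = { /, ], id }.
In Term : Cond Factor Factor ]: add FIRST(Factor Factor ]) = { /, ] }.
In Term : Term Cond Term: add FIRST(Term) = { /, ], id }.
Union: FOLLOW(Cond) = { /, ], id }.

{ /, ], id }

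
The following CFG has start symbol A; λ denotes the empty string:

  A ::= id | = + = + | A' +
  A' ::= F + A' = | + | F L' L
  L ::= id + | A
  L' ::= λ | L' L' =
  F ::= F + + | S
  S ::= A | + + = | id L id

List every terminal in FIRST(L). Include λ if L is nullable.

{ +, =, id }

L ::= id + contributes {id}.
From L ::= A: add FIRST(A) = { +, =, id }.
Union: FIRST(L) = { +, =, id }.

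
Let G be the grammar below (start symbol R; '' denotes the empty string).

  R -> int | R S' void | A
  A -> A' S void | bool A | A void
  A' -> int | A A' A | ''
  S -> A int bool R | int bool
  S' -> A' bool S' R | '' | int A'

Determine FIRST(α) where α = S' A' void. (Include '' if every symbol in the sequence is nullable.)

Add FIRST(S')\{''} = { bool, int }; S' is nullable, continue.
Add FIRST(A')\{''} = { bool, int }; A' is nullable, continue.
void is a terminal; add {void} and stop.

{ bool, int, void }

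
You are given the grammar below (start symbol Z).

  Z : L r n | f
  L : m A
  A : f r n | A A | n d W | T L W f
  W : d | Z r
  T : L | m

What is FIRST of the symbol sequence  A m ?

Add FIRST(A) = { f, m, n }; A is not nullable, stop.

{ f, m, n }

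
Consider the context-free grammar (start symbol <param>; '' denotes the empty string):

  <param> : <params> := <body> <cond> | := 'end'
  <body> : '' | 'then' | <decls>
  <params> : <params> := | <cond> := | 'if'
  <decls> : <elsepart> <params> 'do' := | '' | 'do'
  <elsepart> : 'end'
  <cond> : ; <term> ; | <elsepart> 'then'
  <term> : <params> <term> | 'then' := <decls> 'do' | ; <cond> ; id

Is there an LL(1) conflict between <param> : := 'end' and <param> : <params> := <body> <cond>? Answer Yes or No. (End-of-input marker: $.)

No

FIRST(:= 'end') = { := } and FIRST(<params> := <body> <cond>) = { 'end', 'if', ; }.
The FIRST sets are disjoint and neither alternative is nullable — no conflict.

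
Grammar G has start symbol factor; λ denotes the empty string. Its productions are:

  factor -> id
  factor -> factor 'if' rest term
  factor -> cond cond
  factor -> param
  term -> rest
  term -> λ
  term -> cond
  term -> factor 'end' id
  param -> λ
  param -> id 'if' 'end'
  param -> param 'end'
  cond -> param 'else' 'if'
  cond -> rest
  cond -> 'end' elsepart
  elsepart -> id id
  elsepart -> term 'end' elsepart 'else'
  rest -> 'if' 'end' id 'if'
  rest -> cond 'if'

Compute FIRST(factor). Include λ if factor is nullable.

{ 'else', 'end', 'if', id, λ }

factor -> id contributes {id}.
From factor -> factor 'if' rest term: factor nullable, take FIRST(factor) ∪ {'if'} = { 'else', 'end', 'if', id }.
From factor -> cond cond: add FIRST(cond) = { 'else', 'end', 'if', id }.
From factor -> param: add FIRST(param) = { 'end', id, λ } (including λ since param is nullable).
Union: FIRST(factor) = { 'else', 'end', 'if', id, λ }.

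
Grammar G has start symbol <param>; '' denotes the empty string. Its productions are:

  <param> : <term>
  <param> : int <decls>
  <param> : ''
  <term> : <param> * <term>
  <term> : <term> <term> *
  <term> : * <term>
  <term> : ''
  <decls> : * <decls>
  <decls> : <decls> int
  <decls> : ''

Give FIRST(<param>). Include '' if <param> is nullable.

{ *, int, '' }

From <param> : <term>: add FIRST(<term>) = { *, int, '' } (including '' since <term> is nullable).
<param> : int <decls> contributes {int}.
<param> : '' contributes ''.
Union: FIRST(<param>) = { *, int, '' }.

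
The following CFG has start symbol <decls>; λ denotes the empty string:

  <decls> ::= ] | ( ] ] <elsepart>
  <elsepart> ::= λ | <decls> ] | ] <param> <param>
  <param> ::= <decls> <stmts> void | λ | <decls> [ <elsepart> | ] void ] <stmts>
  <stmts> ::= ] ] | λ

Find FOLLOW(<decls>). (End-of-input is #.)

<decls> is the start symbol, so # ∈ FOLLOW(<decls>).
In <elsepart> ::= <decls> ]: add FIRST(]) = { ] }.
In <param> ::= <decls> <stmts> void: add FIRST(<stmts> void) = { ], void }.
In <param> ::= <decls> [ <elsepart>: add FIRST([ <elsepart>) = { [ }.
Union: FOLLOW(<decls>) = { #, [, ], void }.

{ #, [, ], void }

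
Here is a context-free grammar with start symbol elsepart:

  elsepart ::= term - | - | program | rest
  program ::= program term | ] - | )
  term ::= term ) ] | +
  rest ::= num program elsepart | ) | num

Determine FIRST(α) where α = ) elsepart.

) is a terminal; add {)} and stop.

{ ) }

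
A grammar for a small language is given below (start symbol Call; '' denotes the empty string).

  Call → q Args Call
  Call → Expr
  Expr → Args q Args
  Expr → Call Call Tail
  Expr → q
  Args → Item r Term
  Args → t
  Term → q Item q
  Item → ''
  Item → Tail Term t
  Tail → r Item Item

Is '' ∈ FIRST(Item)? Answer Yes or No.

Item has an ''-production, so Item ⇒ ''.

Yes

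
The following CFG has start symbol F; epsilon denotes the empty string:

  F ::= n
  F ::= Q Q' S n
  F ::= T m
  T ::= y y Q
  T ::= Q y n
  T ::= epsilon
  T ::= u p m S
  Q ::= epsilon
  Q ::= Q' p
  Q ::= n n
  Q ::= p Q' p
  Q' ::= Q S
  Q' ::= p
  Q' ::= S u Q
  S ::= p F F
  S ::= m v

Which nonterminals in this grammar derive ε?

{ Q, T }

Directly nullable (have an epsilon-production): T, Q.
No other nonterminal has a production whose RHS symbols are all nullable.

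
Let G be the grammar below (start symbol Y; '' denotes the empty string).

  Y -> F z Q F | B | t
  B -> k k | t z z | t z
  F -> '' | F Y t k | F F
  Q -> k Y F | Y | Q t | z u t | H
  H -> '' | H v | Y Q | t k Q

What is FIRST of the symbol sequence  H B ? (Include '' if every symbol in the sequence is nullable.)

Add FIRST(H)\{''} = { k, t, v, z }; H is nullable, continue.
Add FIRST(B) = { k, t }; B is not nullable, stop.

{ k, t, v, z }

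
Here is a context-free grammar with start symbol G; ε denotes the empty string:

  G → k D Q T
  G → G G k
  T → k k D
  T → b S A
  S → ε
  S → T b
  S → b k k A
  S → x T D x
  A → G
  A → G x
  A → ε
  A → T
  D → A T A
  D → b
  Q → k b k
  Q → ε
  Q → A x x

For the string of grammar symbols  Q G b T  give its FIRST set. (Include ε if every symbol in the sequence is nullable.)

Add FIRST(Q)\{ε} = { b, k, x }; Q is nullable, continue.
Add FIRST(G) = { k }; G is not nullable, stop.

{ b, k, x }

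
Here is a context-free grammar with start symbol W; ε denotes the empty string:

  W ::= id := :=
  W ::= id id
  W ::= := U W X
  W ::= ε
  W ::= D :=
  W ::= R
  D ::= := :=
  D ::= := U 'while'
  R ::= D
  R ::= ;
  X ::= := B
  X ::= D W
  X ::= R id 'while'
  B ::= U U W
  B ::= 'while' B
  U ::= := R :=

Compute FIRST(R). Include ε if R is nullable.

{ :=, ; }

From R ::= D: add FIRST(D) = { := }.
R ::= ; contributes {;}.
Union: FIRST(R) = { :=, ; }.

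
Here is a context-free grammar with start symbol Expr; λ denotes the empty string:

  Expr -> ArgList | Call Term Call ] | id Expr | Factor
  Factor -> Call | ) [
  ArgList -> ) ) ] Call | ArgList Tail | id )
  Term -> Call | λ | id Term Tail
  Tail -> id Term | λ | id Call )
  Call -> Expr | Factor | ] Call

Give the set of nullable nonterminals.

{ Tail, Term }

Directly nullable (have an λ-production): Term, Tail.
No other nonterminal has a production whose RHS symbols are all nullable.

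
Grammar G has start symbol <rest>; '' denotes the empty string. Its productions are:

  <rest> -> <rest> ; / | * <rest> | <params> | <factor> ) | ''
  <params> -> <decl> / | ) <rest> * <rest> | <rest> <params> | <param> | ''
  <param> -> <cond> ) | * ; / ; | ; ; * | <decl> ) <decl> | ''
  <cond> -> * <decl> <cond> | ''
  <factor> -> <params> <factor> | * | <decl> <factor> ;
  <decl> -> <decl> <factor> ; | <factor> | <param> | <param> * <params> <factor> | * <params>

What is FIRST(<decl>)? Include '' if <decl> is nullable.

From <decl> -> <decl> <factor> ;: <decl> nullable, take FIRST(<decl>) ∪ FIRST(<factor>) = { ), *, /, ; }.
From <decl> -> <factor>: add FIRST(<factor>) = { ), *, /, ; }.
From <decl> -> <param>: add FIRST(<param>) = { ), *, /, ;, '' } (including '' since <param> is nullable).
From <decl> -> <param> * <params> <factor>: <param> nullable, take FIRST(<param>) ∪ {*} = { ), *, /, ; }.
<decl> -> * <params> contributes {*}.
Union: FIRST(<decl>) = { ), *, /, ;, '' }.

{ ), *, /, ;, '' }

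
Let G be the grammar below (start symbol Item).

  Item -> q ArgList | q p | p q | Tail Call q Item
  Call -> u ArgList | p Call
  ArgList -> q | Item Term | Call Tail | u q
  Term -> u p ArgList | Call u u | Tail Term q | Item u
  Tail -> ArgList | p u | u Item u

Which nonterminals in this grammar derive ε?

{ } (none)

No nonterminal has an empty production or an RHS whose symbols are all nullable.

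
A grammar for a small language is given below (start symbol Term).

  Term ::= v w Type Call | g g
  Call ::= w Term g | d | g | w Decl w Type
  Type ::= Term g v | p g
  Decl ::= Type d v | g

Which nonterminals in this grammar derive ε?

{ } (none)

No nonterminal has an empty production or an RHS whose symbols are all nullable.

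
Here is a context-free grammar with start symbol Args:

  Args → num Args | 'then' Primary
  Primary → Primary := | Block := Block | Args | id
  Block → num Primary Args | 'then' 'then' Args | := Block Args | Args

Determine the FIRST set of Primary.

From Primary → Primary :=: add FIRST(Primary) = { 'then', :=, id, num }.
From Primary → Block := Block: add FIRST(Block) = { 'then', :=, num }.
From Primary → Args: add FIRST(Args) = { 'then', num }.
Primary → id contributes {id}.
Union: FIRST(Primary) = { 'then', :=, id, num }.

{ 'then', :=, id, num }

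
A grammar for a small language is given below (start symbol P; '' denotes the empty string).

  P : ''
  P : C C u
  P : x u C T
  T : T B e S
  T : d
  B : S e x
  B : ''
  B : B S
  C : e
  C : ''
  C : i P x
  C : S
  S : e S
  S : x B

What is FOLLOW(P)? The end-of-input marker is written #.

{ #, x }

P is the start symbol, so # ∈ FOLLOW(P).
In C : i P x: add FIRST(x) = { x }.
Union: FOLLOW(P) = { #, x }.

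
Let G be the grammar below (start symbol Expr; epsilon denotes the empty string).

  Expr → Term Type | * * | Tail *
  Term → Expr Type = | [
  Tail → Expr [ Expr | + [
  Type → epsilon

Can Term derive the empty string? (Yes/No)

Nullable nonterminals: Type.
No production of Term has an RHS whose symbols are all nullable, so Term is not nullable.

No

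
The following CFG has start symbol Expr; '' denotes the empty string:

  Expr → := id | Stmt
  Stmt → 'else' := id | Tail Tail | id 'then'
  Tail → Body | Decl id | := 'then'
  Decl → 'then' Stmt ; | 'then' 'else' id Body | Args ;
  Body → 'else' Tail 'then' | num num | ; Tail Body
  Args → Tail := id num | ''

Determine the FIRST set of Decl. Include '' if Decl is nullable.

{ 'else', 'then', :=, ;, num }

Decl → 'then' Stmt ; contributes {'then'}.
Decl → 'then' 'else' id Body contributes {'then'}.
From Decl → Args ;: Args nullable, take FIRST(Args) ∪ {;} = { 'else', 'then', :=, ;, num }.
Union: FIRST(Decl) = { 'else', 'then', :=, ;, num }.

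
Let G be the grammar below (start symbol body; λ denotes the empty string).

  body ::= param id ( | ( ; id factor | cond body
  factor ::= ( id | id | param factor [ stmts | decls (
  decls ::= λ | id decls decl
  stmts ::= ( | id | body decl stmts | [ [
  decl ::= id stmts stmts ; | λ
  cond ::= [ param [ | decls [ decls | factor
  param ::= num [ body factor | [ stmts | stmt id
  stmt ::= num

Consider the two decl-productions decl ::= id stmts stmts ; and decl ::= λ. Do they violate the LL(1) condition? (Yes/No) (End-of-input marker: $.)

FIRST(id stmts stmts ;) = { id } and FIRST(λ) = { λ }.
The second alternative is nullable and FOLLOW(decl) = { (, [, id, num } shares id with FIRST of the first — conflict.

Yes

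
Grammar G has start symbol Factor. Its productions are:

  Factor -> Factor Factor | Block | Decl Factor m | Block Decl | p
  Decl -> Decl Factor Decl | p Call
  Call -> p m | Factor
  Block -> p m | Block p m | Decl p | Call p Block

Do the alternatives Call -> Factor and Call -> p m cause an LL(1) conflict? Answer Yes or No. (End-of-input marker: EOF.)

Yes

FIRST(Factor) = { p } and FIRST(p m) = { p }.
Both contain p, so the two alternatives are not disjoint — LL(1) conflict.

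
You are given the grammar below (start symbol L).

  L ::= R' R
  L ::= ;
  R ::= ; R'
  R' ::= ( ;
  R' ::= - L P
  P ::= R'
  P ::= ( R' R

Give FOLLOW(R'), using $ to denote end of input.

In L ::= R' R: add FIRST(R) = { ; }.
In R ::= ; R': R' is at the end, add FOLLOW(R) = { $, (, -, ; }.
In P ::= R': R' is at the end, add FOLLOW(P) = { $, (, -, ; }.
In P ::= ( R' R: add FIRST(R) = { ; }.
Union: FOLLOW(R') = { $, (, -, ; }.

{ $, (, -, ; }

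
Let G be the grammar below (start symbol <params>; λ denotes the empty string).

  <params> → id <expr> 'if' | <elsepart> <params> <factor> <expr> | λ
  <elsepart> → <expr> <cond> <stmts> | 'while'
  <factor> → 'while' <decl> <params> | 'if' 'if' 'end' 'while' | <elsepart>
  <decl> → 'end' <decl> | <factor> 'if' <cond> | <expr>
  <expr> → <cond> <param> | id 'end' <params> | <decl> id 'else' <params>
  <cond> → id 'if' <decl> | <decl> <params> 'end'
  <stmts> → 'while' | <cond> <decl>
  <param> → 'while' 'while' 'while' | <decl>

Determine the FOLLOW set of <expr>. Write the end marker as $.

{ $, 'end', 'if', 'while', id }

In <params> → id <expr> 'if': add FIRST('if') = { 'if' }.
In <params> → <elsepart> <params> <factor> <expr>: <expr> is at the end, add FOLLOW(<params>) = { $, 'end', 'if', 'while', id }.
In <elsepart> → <expr> <cond> <stmts>: add FIRST(<cond> <stmts>) = { 'end', 'if', 'while', id }.
In <decl> → <expr>: <expr> is at the end, add FOLLOW(<decl>) = { $, 'end', 'if', 'while', id }.
Union: FOLLOW(<expr>) = { $, 'end', 'if', 'while', id }.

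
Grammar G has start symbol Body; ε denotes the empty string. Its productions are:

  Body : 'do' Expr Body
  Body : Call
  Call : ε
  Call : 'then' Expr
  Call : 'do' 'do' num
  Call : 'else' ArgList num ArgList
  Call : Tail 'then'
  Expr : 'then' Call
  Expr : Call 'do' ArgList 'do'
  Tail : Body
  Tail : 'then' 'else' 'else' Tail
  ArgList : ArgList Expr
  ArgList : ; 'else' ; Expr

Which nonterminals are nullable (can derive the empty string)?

{ Body, Call, Tail }

Directly nullable (have an ε-production): Call.
Body : Call with every symbol nullable, so Body is nullable.
Tail : Body with every symbol nullable, so Tail is nullable.
No other nonterminal has a production whose RHS symbols are all nullable.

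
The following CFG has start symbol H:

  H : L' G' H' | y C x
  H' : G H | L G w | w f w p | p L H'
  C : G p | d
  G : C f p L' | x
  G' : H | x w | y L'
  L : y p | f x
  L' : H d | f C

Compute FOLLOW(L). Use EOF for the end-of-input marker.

In H' : L G w: add FIRST(G w) = { d, x }.
In H' : p L H': add FIRST(H') = { d, f, p, w, x, y }.
Union: FOLLOW(L) = { d, f, p, w, x, y }.

{ d, f, p, w, x, y }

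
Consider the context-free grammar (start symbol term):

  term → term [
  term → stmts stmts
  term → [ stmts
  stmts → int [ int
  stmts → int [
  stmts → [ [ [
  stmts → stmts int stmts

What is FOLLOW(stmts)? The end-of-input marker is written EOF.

{ EOF, [, int }

In term → stmts stmts: add FIRST(stmts) = { [, int }.
In term → stmts stmts: stmts is at the end, add FOLLOW(term) = { EOF, [ }.
In term → [ stmts: stmts is at the end, add FOLLOW(term) = { EOF, [ }.
In stmts → stmts int stmts: add FIRST(int stmts) = { int }.
In stmts → stmts int stmts: stmts is at the end, add FOLLOW(stmts) = { EOF, [, int }.
Union: FOLLOW(stmts) = { EOF, [, int }.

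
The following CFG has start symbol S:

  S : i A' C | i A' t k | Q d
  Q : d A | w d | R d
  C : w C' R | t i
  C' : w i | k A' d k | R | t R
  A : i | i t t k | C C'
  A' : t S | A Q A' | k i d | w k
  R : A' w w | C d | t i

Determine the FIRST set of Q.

Q : d A contributes {d}.
Q : w d contributes {w}.
From Q : R d: add FIRST(R) = { i, k, t, w }.
Union: FIRST(Q) = { d, i, k, t, w }.

{ d, i, k, t, w }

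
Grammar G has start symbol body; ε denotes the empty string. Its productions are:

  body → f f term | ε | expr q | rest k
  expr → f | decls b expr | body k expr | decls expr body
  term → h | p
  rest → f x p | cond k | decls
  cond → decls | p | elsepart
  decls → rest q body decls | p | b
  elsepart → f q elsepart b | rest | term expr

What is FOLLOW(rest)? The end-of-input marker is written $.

In body → rest k: add FIRST(k) = { k }.
In decls → rest q body decls: add FIRST(q body decls) = { q }.
In elsepart → rest: rest is at the end, add FOLLOW(elsepart) = { b, k }.
Union: FOLLOW(rest) = { b, k, q }.

{ b, k, q }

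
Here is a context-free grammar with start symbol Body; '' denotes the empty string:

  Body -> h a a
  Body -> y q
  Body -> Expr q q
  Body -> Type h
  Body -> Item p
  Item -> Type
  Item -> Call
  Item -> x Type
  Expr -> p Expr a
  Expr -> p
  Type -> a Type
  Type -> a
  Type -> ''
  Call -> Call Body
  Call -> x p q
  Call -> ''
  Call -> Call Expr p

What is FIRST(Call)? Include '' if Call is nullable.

{ a, h, p, x, y, '' }

From Call -> Call Body: Call nullable, take FIRST(Call) ∪ FIRST(Body) = { a, h, p, x, y }.
Call -> x p q contributes {x}.
Call -> '' contributes ''.
From Call -> Call Expr p: Call nullable, take FIRST(Call) ∪ FIRST(Expr) = { a, h, p, x, y }.
Union: FIRST(Call) = { a, h, p, x, y, '' }.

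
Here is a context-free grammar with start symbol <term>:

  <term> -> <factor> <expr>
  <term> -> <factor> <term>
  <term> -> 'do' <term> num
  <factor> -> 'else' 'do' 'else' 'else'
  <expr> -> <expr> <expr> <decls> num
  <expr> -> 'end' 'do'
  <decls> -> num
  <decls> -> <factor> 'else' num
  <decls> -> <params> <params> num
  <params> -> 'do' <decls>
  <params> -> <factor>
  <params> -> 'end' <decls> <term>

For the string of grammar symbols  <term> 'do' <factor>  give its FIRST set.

Add FIRST(<term>) = { 'do', 'else' }; <term> is not nullable, stop.

{ 'do', 'else' }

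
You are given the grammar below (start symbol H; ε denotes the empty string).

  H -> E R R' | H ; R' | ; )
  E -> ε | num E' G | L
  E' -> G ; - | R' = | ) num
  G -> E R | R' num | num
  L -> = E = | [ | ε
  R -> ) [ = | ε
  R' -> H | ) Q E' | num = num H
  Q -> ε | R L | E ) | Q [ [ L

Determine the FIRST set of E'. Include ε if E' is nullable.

From E' -> G ; -: G nullable, take FIRST(G) ∪ {;} = { ), ;, =, [, num }.
From E' -> R' =: add FIRST(R') = { ), ;, =, [, num }.
E' -> ) num contributes {)}.
Union: FIRST(E') = { ), ;, =, [, num }.

{ ), ;, =, [, num }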